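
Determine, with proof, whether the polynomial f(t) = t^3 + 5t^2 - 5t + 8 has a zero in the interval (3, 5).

No.

The endpoint values f(3) = 65 and f(5) = 233 are both positive. Claim: f(t) > 0 for every t in (3, 5).
Substitute t = 3 + u, where 0 < u < 2 on the interval. Expanding, f(3 + u) = u^3 + 14u^2 + 52u + 65.
All 4 nonzero coefficients of this polynomial in u are positive; hence for u > 0 the value is a sum of positive terms (the constant 65 among them).
Therefore f(t) > 0 throughout (3, 5), and f has no zero there.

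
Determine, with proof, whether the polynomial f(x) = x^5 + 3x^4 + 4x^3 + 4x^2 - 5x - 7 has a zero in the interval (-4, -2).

f(-4) = -435 and f(-2) = 3, which have opposite signs.
f is continuous everywhere (it is a polynomial), in particular on [-4, -2].
By the Intermediate Value Theorem, f takes the value 0 somewhere in the open interval.

Such a root exists.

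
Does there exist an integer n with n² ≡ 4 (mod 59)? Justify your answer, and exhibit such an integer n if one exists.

n = 57

n = 57 works: 57² = 3249, and 3249 − 4 = 3245 = 55·59.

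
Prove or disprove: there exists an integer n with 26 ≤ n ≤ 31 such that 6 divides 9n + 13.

No, no such integer n in that range exists.

The values of 9n + 13 for n = 26, 27, …, 31 are 247, 256, 265, 274, 283, 292; reduced mod 6 these are 1, 4, 1, 4, 1, 4.
The residue 0 does not occur, so no n in [26, 31] makes 9n + 13 a multiple of 6.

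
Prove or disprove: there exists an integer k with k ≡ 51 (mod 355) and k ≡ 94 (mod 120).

No, no such integer exists.

Reduce both congruences modulo 5, which divides 355 and 120: they say k ≡ 51 (mod 5) and k ≡ 94 (mod 5).
However 51 ≡ 1 and 94 ≡ 4 (mod 5), and 1 ≠ 4.
Hence the system has no solution.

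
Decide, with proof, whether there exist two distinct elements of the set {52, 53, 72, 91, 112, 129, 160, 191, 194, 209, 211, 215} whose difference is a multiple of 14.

Residues mod 14: 52↦10, 53↦11, 72↦2, 91↦7, 112↦0, 129↦3, 160↦6, 191↦9, 194↦12, 209↦13, 211↦1, 215↦5.
All 12 residues are distinct, so no two elements differ by a multiple of 14.

No such pair exists.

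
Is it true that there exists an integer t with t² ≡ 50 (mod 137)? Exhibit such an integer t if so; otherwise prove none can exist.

t = 119

t = 119 works: 119² = 14161, and 14161 − 50 = 14111 = 103·137.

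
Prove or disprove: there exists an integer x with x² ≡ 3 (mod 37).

x = 15

x = 15 works: 15² = 225, and 225 − 3 = 222 = 6·37.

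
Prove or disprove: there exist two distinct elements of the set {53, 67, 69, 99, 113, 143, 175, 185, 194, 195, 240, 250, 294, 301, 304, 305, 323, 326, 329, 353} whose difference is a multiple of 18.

53 mod 18 = 17 and 143 mod 18 = 17, so 143 − 53 = 90 = 5·18.

Yes: 53 and 143.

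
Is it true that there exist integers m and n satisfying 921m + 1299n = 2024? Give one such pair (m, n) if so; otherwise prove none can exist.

Both 921 and 1299 are divisible by gcd(921, 1299) = 3, hence so is any combination 921m + 1299n.
However 2024 leaves remainder 2 on division by 3.
Hence no integers m, n satisfy the equation.

No, no such integers exist.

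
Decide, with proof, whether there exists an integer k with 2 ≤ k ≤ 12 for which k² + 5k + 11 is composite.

At k = 12: 12² + 5·12 + 11 = 215 = 5·43, which is composite.

k = 12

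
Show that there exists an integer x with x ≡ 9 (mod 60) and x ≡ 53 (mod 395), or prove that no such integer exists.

Both moduli are multiples of 5 = gcd(60, 395), so any solution would satisfy x ≡ 9 and x ≡ 53 modulo 5 simultaneously.
However 9 ≡ 4 and 53 ≡ 3 (mod 5), and 4 ≠ 3.
Therefore no such x exists.

No such integer exists.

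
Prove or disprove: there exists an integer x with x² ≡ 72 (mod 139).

There is no such integer.

Apply Euler's criterion with the prime 139: 72 is a quadratic residue iff 72^69 ≡ 1 (mod 139), and a non-residue iff it is ≡ −1.
Squaring successively (mod 139): 72^2 = 5184 ≡ 41; 72^4 ≡ 41² = 1681 ≡ 13; 72^8 ≡ 13² = 169 ≡ 30; 72^16 ≡ 30² = 900 ≡ 66; 72^32 ≡ 66² = 4356 ≡ 47; 72^64 ≡ 47² = 2209 ≡ 124.
Since 69 = 64 + 4 + 1, 72^69 ≡ 124 · 13 · 72; multiplying out mod 139: 124·13 = 1612 ≡ 83, then 83·72 = 5976 ≡ 138. Thus 72^69 ≡ 138 ≡ −1 (mod 139).
By Euler's criterion 72 is a quadratic non-residue mod 139: no x satisfies x² ≡ 72 (mod 139).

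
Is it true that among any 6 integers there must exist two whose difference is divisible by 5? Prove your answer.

Yes.

Partition the integers by their residue mod 5; there are 5 classes.
Placing 6 integers into 5 classes, some class receives at least two — say a and b.
Then a ≡ b (mod 5), i.e. 5 ∣ (a − b).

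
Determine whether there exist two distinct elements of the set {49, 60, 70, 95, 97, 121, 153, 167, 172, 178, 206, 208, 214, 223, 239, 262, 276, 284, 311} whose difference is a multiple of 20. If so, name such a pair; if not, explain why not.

No such pair exists.

Reduce each element modulo 20: 49↦9, 60↦0, 70↦10, 95↦15, 97↦17, 121↦1, 153↦13, 167↦7, 172↦12, 178↦18, 206↦6, 208↦8, 214↦14, 223↦3, 239↦19, 262↦2, 276↦16, 284↦4, 311↦11.
All 19 residues are distinct, so no two elements differ by a multiple of 20.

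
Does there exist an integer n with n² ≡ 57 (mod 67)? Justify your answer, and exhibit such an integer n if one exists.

Apply Euler's criterion with the prime 67: 57 is a quadratic residue iff 57^33 ≡ 1 (mod 67), and a non-residue iff it is ≡ −1.
Squaring successively (mod 67): 57^2 = 3249 ≡ 33; 57^4 ≡ 33² = 1089 ≡ 17; 57^8 ≡ 17² = 289 ≡ 21; 57^16 ≡ 21² = 441 ≡ 39; 57^32 ≡ 39² = 1521 ≡ 47.
Since 33 = 32 + 1, 57^33 ≡ 47 · 57; multiplying out mod 67: 47·57 = 2679 ≡ 66. Thus 57^33 ≡ 66 ≡ −1 (mod 67).
The value −1 means 57 is a non-residue modulo 67, so n² ≡ 57 (mod 67) is impossible.

No, no such integer exists.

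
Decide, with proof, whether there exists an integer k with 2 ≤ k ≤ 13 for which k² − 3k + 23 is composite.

At k = 11: 11² − 3·11 + 23 = 111 = 3·37, which is composite.

k = 11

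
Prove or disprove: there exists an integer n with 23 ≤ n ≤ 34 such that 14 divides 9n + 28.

n = 28

Scanning upward from n = 23 gives 235, 244, 253, 262, 271, none divisible by 14. Try n = 28: 9·28 + 28 = 280 = 20·14, which is divisible by 14.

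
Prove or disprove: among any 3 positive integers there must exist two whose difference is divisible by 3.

Consider the 3 integers 14, 15, 16. They lie in distinct residue classes modulo 3, since 3 ≤ 3.
Any two of them differ by at most 2 < 3 and by at least 1, so no difference is a multiple of 3.

No; for instance {14, 15, 16} is a counterexample.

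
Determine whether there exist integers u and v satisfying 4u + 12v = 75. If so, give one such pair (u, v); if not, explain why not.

No, no such integers exist.

Both 4 and 12 are divisible by gcd(4, 12) = 4, hence so is any combination 4u + 12v.
But 75 is not a multiple of 4 (it leaves remainder 3).
So the equation is unsolvable over ℤ.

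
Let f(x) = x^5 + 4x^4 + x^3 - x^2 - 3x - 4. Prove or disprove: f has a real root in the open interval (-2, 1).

Yes, f has a root in the interval.

f(-2) = 22 and f(1) = -2, which have opposite signs.
As a polynomial, f is continuous on every closed interval.
By the Intermediate Value Theorem f must vanish at some point of (-2, 1).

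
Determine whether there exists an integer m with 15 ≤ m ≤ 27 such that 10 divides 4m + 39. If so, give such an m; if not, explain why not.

No, no such integer m in that range exists.

At m = 15, 4·15 + 39 = 99 ≡ 9 (mod 10), and each step in m adds 4, giving residues 9, 3, 7, 1, 5, 9, 3, 7, 1, 5, 9, 3, 7 for m = 15, 16, …, 27.
The residue 0 does not occur, so no m in [15, 27] makes 4m + 39 a multiple of 10.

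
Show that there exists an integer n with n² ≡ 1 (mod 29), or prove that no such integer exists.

n = 1

Take n = 1. Then 1² = 1, and since 0 ≤ 1 < 29 this is already reduced: 1² ≡ 1 (mod 29).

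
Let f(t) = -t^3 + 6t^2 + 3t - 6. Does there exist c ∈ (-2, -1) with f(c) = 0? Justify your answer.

Yes, f has a root in the interval.

f(-2) = 20 and f(-1) = -2, which have opposite signs.
f is continuous everywhere (it is a polynomial), in particular on [-2, -1].
The Intermediate Value Theorem then guarantees some c ∈ (-2, -1) with f(c) = 0.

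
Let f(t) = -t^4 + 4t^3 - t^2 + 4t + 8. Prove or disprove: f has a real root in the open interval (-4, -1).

f(-4) = -536 and f(-1) = -2, both negative, so a sign-change argument is unavailable; we show f keeps this sign on the whole interval.
Substitute t = -1 − u, where 0 < u < 3 on the interval. Expanding, f(-1 − u) = -u^4 - 8u^3 - 19u^2 - 22u - 2.
All 5 nonzero coefficients of this polynomial in u are negative; hence for u > 0 the value is a sum of negative terms (the constant -2 among them).
So f is strictly negative on (-4, -1); no root exists in the interval.

No.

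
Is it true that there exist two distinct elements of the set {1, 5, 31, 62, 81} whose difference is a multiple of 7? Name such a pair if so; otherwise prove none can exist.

Reduce each element modulo 7: 1↦1, 5↦5, 31↦3, 62↦6, 81↦4.
No residue repeats among the 5 elements, so no pair has difference ≡ 0 (mod 7).

There is no such pair.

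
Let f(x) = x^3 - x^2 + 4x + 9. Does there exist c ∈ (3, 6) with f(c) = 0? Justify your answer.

No.

f(3) = 39 and f(6) = 213, both positive.
The derivative f'(x) = 3x^2 - 2x + 4 is a quadratic with discriminant (-2)² − 4·3·4 = -44 < 0; it never vanishes, so it is always positive (sign of the leading coefficient).
Hence f is strictly increasing on ℝ, and in particular on [3, 6]. A strictly monotone function with same-sign endpoint values stays positive on the whole interval, so f has no zero in (3, 6).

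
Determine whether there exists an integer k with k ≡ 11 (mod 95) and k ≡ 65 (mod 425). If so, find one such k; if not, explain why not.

Both moduli are multiples of 5 = gcd(95, 425), so any solution would satisfy k ≡ 11 and k ≡ 65 modulo 5 simultaneously.
But 11 mod 5 = 1 while 65 mod 5 = 0, a contradiction.
So no integer satisfies both congruences.

No such integer exists.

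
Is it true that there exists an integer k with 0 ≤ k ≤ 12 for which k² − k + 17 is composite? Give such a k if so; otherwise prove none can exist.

No, no such integer k in that range exists.

The values for k = 0, 1, …, 12 are 17, 17, 19, 23, 29, 37, 47, 59, 73, 89, 107, 127, 149, and each of these is prime.
So no value in the range makes the expression composite.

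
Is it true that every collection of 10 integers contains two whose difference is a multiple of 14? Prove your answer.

Consider the 10 integers 29, 30, …, 38. They lie in distinct residue classes modulo 14, since 10 ≤ 14.
Any two of them differ by at most 9 < 14 and by at least 1, so no difference is a multiple of 14.

No, the set {29, 30, 31, 32, 33, 34, 35, 36, 37, 38} is a counterexample.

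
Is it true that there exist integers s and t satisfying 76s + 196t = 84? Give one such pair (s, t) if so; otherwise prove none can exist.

s = 14, t = -5

gcd(76, 196) = 4, and 4 divides 84, so integer solutions exist.
Dividing through by 4 reduces the equation to 19s + 49t = 21.
Run the Euclidean algorithm on 49 and 19: 49 = 2·19 + 11, 19 = 1·11 + 8, 11 = 1·8 + 3, 8 = 2·3 + 2, 3 = 1·2 + 1, 2 = 2·1 + 0.
Unwinding: 1 = 3 − 1·2 = 3 − (8 − 2·3) = −8 + 3·3 = −8 + 3·(11 − 1·8) = 3·11 − 4·8 = 3·11 − 4·(19 − 1·11) = −4·19 + 7·11 = −4·19 + 7·(49 − 2·19) = 7·49 − 18·19, i.e. 19·(-18) + 49·7 = 1.
Multiplying through by 21: s = (-18)·21 = -378, t = 7·21 = 147 is a solution.
The general solution is s = -378 + 49k, t = 147 − 19k; taking k = 8 gives the smaller pair s = 14, t = -5.
Indeed 76·14 + 196·(-5) = 1064 − 980 = 84.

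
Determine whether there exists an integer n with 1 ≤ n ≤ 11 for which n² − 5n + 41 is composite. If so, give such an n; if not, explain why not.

At n = 9: 9² − 5·9 + 41 = 77 = 7·11, which is composite.

n = 9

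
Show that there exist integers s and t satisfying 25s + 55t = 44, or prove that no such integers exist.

Both 25 and 55 are divisible by gcd(25, 55) = 5, hence so is any combination 25s + 55t.
But 44 = 5·8 + 4, so 5 ∤ 44.
So the equation is unsolvable over ℤ.

There are no such integers.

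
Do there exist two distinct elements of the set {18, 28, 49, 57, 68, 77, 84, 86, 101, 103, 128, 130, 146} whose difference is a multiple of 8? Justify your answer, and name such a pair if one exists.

Yes: 18 and 130.

Reduce each element mod 8: 18↦2, 28↦4, 49↦1, 57↦1, 68↦4, 77↦5, 84↦4, 86↦6, 101↦5, 103↦7, 128↦0, 130↦2, 146↦2. The residue 2 repeats (at 18 and 130), and 130 − 18 = 112 = 14·8.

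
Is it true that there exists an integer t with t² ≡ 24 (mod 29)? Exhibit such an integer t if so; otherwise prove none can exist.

t = 16 works: 16² = 256, and 256 − 24 = 232 = 8·29.

t = 16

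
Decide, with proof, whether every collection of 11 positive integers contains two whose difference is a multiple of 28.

No, the set {39, 40, 41, 42, 43, 44, 45, 46, 47, 48, 49} is a counterexample.

Consider the 11 integers 39, 40, …, 49. They lie in distinct residue classes modulo 28, since 11 ≤ 28.
The differences between them range over 1, …, 10, none of which is divisible by 28.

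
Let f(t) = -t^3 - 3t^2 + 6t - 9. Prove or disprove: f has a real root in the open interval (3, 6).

The endpoint values f(3) = -45 and f(6) = -297 are both negative. Claim: f(t) < 0 for every t in (3, 6).
Substitute t = 3 + u, where 0 < u < 3 on the interval. Expanding, f(3 + u) = -u^3 - 12u^2 - 39u - 45.
The nonzero coefficients here are all negative, so for u > 0 every term is negative (or zero), and the constant term -45 is strictly negative.
So f is strictly negative on (3, 6); no root exists in the interval.

f has no root in that interval.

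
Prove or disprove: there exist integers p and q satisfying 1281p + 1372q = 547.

gcd(1281, 1372) = 7, so every integer of the form 1281p + 1372q is a multiple of 7.
However 547 leaves remainder 1 on division by 7.
Therefore 1281p + 1372q = 547 has no solution in integers.

There are no such integers.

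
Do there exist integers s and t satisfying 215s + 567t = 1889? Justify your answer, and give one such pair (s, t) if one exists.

215 and 567 are coprime, so 215s + 567t ranges over all of ℤ.
Run the Euclidean algorithm on 567 and 215: 567 = 2·215 + 137, 215 = 1·137 + 78, 137 = 1·78 + 59, 78 = 1·59 + 19, 59 = 3·19 + 2, 19 = 9·2 + 1, 2 = 2·1 + 0.
Back-substituting, 1 = 19 − 9·2 = 19 − 9·(59 − 3·19) = −9·59 + 28·19 = −9·59 + 28·(78 − 1·59) = 28·78 − 37·59 = 28·78 − 37·(137 − 1·78) = −37·137 + 65·78 = −37·137 + 65·(215 − 1·137) = 65·215 − 102·137 = 65·215 − 102·(567 − 2·215) = −102·567 + 269·215; that is, 215·269 + 567·(-102) = 1.
Scaling by 1889 gives the particular solution (s, t) = (508141, -192678).
The general solution is s = 508141 + 567k, t = -192678 − 215k; taking k = -896 gives the smaller pair s = 109, t = -38.
Check: 215·109 + 567·(-38) = 23435 − 21546 = 1889. ✓

s = 109, t = -38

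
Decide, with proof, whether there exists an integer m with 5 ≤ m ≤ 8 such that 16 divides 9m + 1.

At m = 7 we get 9·7 + 1 = 64, and 64 = 16·4.

m = 7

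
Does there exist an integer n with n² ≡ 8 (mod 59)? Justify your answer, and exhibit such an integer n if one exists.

Apply Euler's criterion with the prime 59: 8 is a quadratic residue iff 8^29 ≡ 1 (mod 59), and a non-residue iff it is ≡ −1.
Squaring successively (mod 59): 8^2 = 64 ≡ 5; 8^4 ≡ 5² = 25 ≡ 25; 8^8 ≡ 25² = 625 ≡ 35; 8^16 ≡ 35² = 1225 ≡ 45.
Since 29 = 16 + 8 + 4 + 1, 8^29 ≡ 45 · 35 · 25 · 8; multiplying out mod 59: 45·35 = 1575 ≡ 41, then 41·25 = 1025 ≡ 22, then 22·8 = 176 ≡ 58. Thus 8^29 ≡ 58 ≡ −1 (mod 59).
By Euler's criterion 8 is a quadratic non-residue mod 59: no n satisfies n² ≡ 8 (mod 59).

No, no such integer exists.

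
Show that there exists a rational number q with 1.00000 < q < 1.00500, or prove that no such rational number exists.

Scale by 201: the interval becomes (201.00000, 202.00500), which contains the integer 202.
Hence 202/201 is a rational number with 1.00000 < 202/201 < 1.00500.

q = 202/201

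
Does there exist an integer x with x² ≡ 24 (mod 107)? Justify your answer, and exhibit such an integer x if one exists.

No such integer exists.

Apply Euler's criterion with the prime 107: 24 is a quadratic residue iff 24^53 ≡ 1 (mod 107), and a non-residue iff it is ≡ −1.
Squaring successively (mod 107): 24^2 = 576 ≡ 41; 24^4 ≡ 41² = 1681 ≡ 76; 24^8 ≡ 76² = 5776 ≡ 105; 24^16 ≡ 105² = 11025 ≡ 4; 24^32 ≡ 4² = 16 ≡ 16.
Since 53 = 32 + 16 + 4 + 1, 24^53 ≡ 16 · 4 · 76 · 24; multiplying out mod 107: 16·4 = 64 ≡ 64, then 64·76 = 4864 ≡ 49, then 49·24 = 1176 ≡ 106. Thus 24^53 ≡ 106 ≡ −1 (mod 107).
The value −1 means 24 is a non-residue modulo 107, so x² ≡ 24 (mod 107) is impossible.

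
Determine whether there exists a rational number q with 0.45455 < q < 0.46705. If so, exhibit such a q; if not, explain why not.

Look for a denominator N such that an integer falls strictly between N·0.45455 and N·0.46705. N = 13 works: 13·0.45455 = 5.90915 < 6 < 6.07165 = 13·0.46705.
Dividing back, 0.45455 < 6/13 < 0.46705, and 6/13 is rational.

q = 6/13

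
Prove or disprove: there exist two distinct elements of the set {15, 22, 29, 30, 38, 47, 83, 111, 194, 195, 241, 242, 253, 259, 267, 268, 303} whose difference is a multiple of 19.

Reduce each element modulo 19: 15↦15, 22↦3, 29↦10, 30↦11, 38↦0, 47↦9, 83↦7, 111↦16, 194↦4, 195↦5, 241↦13, 242↦14, 253↦6, 259↦12, 267↦1, 268↦2, 303↦18.
These 17 residues are pairwise different, hence no difference of two elements is divisible by 19.

No, no such pair exists.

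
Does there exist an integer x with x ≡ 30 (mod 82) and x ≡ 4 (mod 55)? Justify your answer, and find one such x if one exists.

x = 4294

gcd(82, 55) = 1, so the Chinese Remainder Theorem guarantees exactly one residue class mod 4510 satisfying both.
Any solution of the first congruence is x = 30 + 82t; substituting into the second, 82t ≡ 4 − 30 ≡ 29 (mod 55).
82 ≡ 27 (mod 55), so this reads 27t ≡ 29 (mod 55). Invert 27 mod 55 by the Euclidean algorithm: 55 = 2·27 + 1, 27 = 27·1 + 0; back-substituting, 1 = 55 − 2·27. Hence 27·(-2) ≡ 1, so 27⁻¹ ≡ -2 ≡ 53 (mod 55).
Therefore t ≡ 53·29 = 1537 ≡ 52 (mod 55).
With t = 52: x = 30 + 82·52 = 4294.
Indeed 4294 ≡ 30 (mod 82) and 4294 ≡ 4 (mod 55).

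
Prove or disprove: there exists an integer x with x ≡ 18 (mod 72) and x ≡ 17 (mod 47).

x = 1098

The moduli 72 and 47 are coprime, so by the Chinese Remainder Theorem a unique solution modulo 3384 exists.
Any solution of the first congruence is x = 18 + 72t; substituting into the second, 72t ≡ 17 − 18 ≡ 46 (mod 47).
72 ≡ 25 (mod 47), so this reads 25t ≡ 46 (mod 47). To invert 25 modulo 47: 47 = 1·25 + 22, 25 = 1·22 + 3, 22 = 7·3 + 1, 3 = 3·1 + 0, and unwinding, 1 = 22 − 7·3 = 22 − 7·(25 − 1·22) = −7·25 + 8·22 = −7·25 + 8·(47 − 1·25) = 8·47 − 15·25. Thus 25⁻¹ ≡ -15 ≡ 32 (mod 47).
Therefore t ≡ 32·46 = 1472 ≡ 15 (mod 47).
With t = 15: x = 18 + 72·15 = 1098.
Indeed 1098 ≡ 18 (mod 72) and 1098 ≡ 17 (mod 47).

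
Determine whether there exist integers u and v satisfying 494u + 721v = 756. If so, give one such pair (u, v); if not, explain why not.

Since gcd(494, 721) = 1, every integer is an integer combination of 494 and 721.
Dividing repeatedly: 721 = 1·494 + 227, 494 = 2·227 + 40, 227 = 5·40 + 27, 40 = 1·27 + 13, 27 = 2·13 + 1, 13 = 13·1 + 0.
Working back up the chain: 1 = 27 − 2·13 = 27 − 2·(40 − 1·27) = −2·40 + 3·27 = −2·40 + 3·(227 − 5·40) = 3·227 − 17·40 = 3·227 − 17·(494 − 2·227) = −17·494 + 37·227 = −17·494 + 37·(721 − 1·494) = 37·721 − 54·494. So 494·(-54) + 721·37 = 1.
Multiplying through by 756: u = (-54)·756 = -40824, v = 37·756 = 27972 is a solution.
Adding 57·721 to u and subtracting 57·494 from v gives the tidier solution (273, -186).
Indeed 494·273 + 721·(-186) = 134862 − 134106 = 756.

u = 273, v = -186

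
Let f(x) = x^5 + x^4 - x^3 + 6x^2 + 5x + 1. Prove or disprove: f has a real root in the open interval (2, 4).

f(2) = 75 and f(4) = 1333, both positive, so a sign-change argument is unavailable; we show f keeps this sign on the whole interval.
Substitute x = 2 + u, where 0 < u < 2 on the interval. Expanding, f(2 + u) = u^5 + 11u^4 + 47u^3 + 104u^2 + 129u + 75.
All 6 nonzero coefficients of this polynomial in u are positive; hence for u > 0 the value is a sum of positive terms (the constant 75 among them).
Therefore f(x) > 0 throughout (2, 4), and f has no zero there.

No.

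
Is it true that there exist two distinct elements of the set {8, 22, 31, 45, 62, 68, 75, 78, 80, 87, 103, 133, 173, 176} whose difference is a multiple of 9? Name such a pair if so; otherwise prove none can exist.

8 and 62 are such a pair.

8 mod 9 = 8 and 62 mod 9 = 8, so 62 − 8 = 54 = 6·9.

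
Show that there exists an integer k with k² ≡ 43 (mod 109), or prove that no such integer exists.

k = 77

k = 77 works: 77² = 5929, and 5929 − 43 = 5886 = 54·109.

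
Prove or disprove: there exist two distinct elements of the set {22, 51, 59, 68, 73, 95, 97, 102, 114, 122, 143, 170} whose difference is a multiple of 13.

Residues mod 13: 22↦9, 51↦12, 59↦7, 68↦3, 73↦8, 95↦4, 97↦6, 102↦11, 114↦10, 122↦5, 143↦0, 170↦1.
These 12 residues are pairwise different, hence no difference of two elements is divisible by 13.

There is no such pair.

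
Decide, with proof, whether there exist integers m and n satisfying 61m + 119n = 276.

m = 65, n = -31

Since gcd(61, 119) = 1, every integer is an integer combination of 61 and 119.
Run the Euclidean algorithm on 119 and 61: 119 = 1·61 + 58, 61 = 1·58 + 3, 58 = 19·3 + 1, 3 = 3·1 + 0.
Unwinding: 1 = 58 − 19·3 = 58 − 19·(61 − 1·58) = −19·61 + 20·58 = −19·61 + 20·(119 − 1·61) = 20·119 − 39·61, i.e. 61·(-39) + 119·20 = 1.
Scaling by 276 gives the particular solution (m, n) = (-10764, 5520).
Shifting by a multiple of (119, −61) keeps it a solution: m = -10764 + 91·119 = 65, n = 5520 − 91·61 = -31.
Check: 61·65 + 119·(-31) = 3965 − 3689 = 276. ✓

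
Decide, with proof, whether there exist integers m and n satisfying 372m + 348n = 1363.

No, no such integers exist.

Any value of 372m + 348n is a multiple of gcd(372, 348) = 12.
But 1363 is not a multiple of 12 (it leaves remainder 7).
Hence no integers m, n satisfy the equation.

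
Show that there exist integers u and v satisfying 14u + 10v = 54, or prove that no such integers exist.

u = 1, v = 4

gcd(14, 10) = 2, and 2 divides 54, so integer solutions exist.
Dividing through by 2 reduces the equation to 7u + 5v = 27.
Run the Euclidean algorithm on 7 and 5: 7 = 1·5 + 2, 5 = 2·2 + 1, 2 = 2·1 + 0.
Working back up the chain: 1 = 5 − 2·2 = 5 − 2·(7 − 1·5) = −2·7 + 3·5. So 7·(-2) + 5·3 = 1.
Scaling by 27 gives the particular solution (u, v) = (-54, 81).
Adding 11·5 to u and subtracting 11·7 from v gives the tidier solution (1, 4).
Indeed 14·1 + 10·4 = 14 + 40 = 54.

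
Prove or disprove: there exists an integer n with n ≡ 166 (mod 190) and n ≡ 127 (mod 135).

Reduce both congruences modulo 5, which divides 190 and 135: they say n ≡ 166 (mod 5) and n ≡ 127 (mod 5).
But 166 mod 5 = 1 while 127 mod 5 = 2, a contradiction.
Therefore no such n exists.

No such integer exists.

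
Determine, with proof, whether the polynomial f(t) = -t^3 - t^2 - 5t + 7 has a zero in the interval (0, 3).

Yes, f has a root in the interval.

f(0) = 7 and f(3) = -44, which have opposite signs.
f is continuous everywhere (it is a polynomial), in particular on [0, 3].
By the Intermediate Value Theorem, f takes the value 0 somewhere in the open interval.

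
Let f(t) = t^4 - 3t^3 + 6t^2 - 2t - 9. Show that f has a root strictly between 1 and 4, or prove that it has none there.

f(1) = -7 and f(4) = 143, which have opposite signs.
f is continuous everywhere (it is a polynomial), in particular on [1, 4].
By the Intermediate Value Theorem, f takes the value 0 somewhere in the open interval.

Such a root exists.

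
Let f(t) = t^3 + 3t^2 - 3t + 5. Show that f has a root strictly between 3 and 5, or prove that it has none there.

No.

f(3) = 50 and f(5) = 190, both positive, so a sign-change argument is unavailable; we show f keeps this sign on the whole interval.
Substitute t = 3 + u, where 0 < u < 2 on the interval. Expanding, f(3 + u) = u^3 + 12u^2 + 42u + 50.
All 4 nonzero coefficients of this polynomial in u are positive; hence for u > 0 the value is a sum of positive terms (the constant 50 among them).
So f is strictly positive on (3, 5); no root exists in the interval.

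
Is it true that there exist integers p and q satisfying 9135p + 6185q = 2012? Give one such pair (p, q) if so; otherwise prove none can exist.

gcd(9135, 6185) = 5, so every integer of the form 9135p + 6185q is a multiple of 5.
However 2012 leaves remainder 2 on division by 5.
Therefore 9135p + 6185q = 2012 has no solution in integers.

There are no such integers.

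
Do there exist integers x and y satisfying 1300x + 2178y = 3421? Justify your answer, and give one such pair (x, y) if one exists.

Both 1300 and 2178 are divisible by gcd(1300, 2178) = 2, hence so is any combination 1300x + 2178y.
But 3421 = 2·1710 + 1, so 2 ∤ 3421.
So the equation is unsolvable over ℤ.

No, no such integers exist.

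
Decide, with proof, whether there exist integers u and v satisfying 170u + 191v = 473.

u = 123, v = -107

Since gcd(170, 191) = 1, every integer is an integer combination of 170 and 191.
Euclidean algorithm: 191 = 1·170 + 21, 170 = 8·21 + 2, 21 = 10·2 + 1, 2 = 2·1 + 0.
Unwinding: 1 = 21 − 10·2 = 21 − 10·(170 − 8·21) = −10·170 + 81·21 = −10·170 + 81·(191 − 1·170) = 81·191 − 91·170, i.e. 170·(-91) + 191·81 = 1.
Times 473: 170·(-43043) + 191·38313 = 473, so (-43043, 38313) solves it.
Adding 226·191 to u and subtracting 226·170 from v gives the tidier solution (123, -107).
Check: 170·123 + 191·(-107) = 20910 − 20437 = 473. ✓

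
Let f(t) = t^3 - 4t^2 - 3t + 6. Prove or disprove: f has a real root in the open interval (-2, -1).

f(-2) = -12 and f(-1) = 4, which have opposite signs.
f is continuous everywhere (it is a polynomial), in particular on [-2, -1].
By the Intermediate Value Theorem f must vanish at some point of (-2, -1).

Yes, f has a root in the interval.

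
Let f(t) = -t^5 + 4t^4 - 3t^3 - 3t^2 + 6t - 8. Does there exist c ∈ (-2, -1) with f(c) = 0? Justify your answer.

Yes, such a c exists.

f(-2) = 88 and f(-1) = -9, which have opposite signs.
Since f is a polynomial it is continuous on [-2, -1].
By the Intermediate Value Theorem, f takes the value 0 somewhere in the open interval.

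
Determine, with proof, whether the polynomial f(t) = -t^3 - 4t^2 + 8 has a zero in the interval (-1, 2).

f(-1) = 5 and f(2) = -16, which have opposite signs.
f is continuous everywhere (it is a polynomial), in particular on [-1, 2].
By the Intermediate Value Theorem, f takes the value 0 somewhere in the open interval.

Yes, f has a root in the interval.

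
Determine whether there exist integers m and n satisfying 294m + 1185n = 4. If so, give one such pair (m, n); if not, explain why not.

No, no such integers exist.

Both 294 and 1185 are divisible by gcd(294, 1185) = 3, hence so is any combination 294m + 1185n.
However 4 leaves remainder 1 on division by 3.
Hence no integers m, n satisfy the equation.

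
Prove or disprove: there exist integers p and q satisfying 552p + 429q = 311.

No such integers exist.

gcd(552, 429) = 3, so every integer of the form 552p + 429q is a multiple of 3.
However 311 leaves remainder 2 on division by 3.
So the equation is unsolvable over ℤ.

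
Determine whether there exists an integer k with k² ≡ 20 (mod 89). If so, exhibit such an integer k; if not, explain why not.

k = 51

k = 51 works: 51² = 2601, and 2601 − 20 = 2581 = 29·89.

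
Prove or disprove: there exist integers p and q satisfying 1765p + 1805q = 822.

No, no such integers exist.

Any value of 1765p + 1805q is a multiple of gcd(1765, 1805) = 5.
But 822 is not a multiple of 5 (it leaves remainder 2).
Therefore 1765p + 1805q = 822 has no solution in integers.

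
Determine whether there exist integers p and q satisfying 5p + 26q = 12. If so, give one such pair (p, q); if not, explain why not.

p = 18, q = -3

5 and 26 are coprime, so 5p + 26q ranges over all of ℤ.
Run the Euclidean algorithm on 26 and 5: 26 = 5·5 + 1, 5 = 5·1 + 0.
Back-substituting, 1 = 26 − 5·5; that is, 5·(-5) + 26·1 = 1.
Scaling by 12 gives the particular solution (p, q) = (-60, 12).
Adding 3·26 to p and subtracting 3·5 from q gives the tidier solution (18, -3).
Indeed 5·18 + 26·(-3) = 90 − 78 = 12.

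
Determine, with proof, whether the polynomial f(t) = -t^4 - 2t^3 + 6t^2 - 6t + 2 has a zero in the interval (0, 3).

f(0) = 2 and f(3) = -97, which have opposite signs.
f is continuous everywhere (it is a polynomial), in particular on [0, 3].
By the Intermediate Value Theorem, f takes the value 0 somewhere in the open interval.

Yes, f has a root in the interval.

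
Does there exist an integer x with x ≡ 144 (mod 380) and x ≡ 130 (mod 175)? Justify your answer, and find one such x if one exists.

Both moduli are multiples of 5 = gcd(380, 175), so any solution would satisfy x ≡ 144 and x ≡ 130 modulo 5 simultaneously.
These are incompatible: 144 − 130 = 14 is not divisible by 5.
Therefore no such x exists.

There is no such integer.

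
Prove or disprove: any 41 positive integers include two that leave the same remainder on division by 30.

Yes.

Partition the integers by their residue mod 30; there are 30 classes.
With 41 integers and only 30 classes, the pigeonhole principle forces two of them, say a and b, into the same class.
So a and b have equal remainders mod 30, which is exactly what was to be shown.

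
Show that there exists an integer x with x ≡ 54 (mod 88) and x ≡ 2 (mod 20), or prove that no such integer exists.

x = 142

gcd(88, 20) = 4. A simultaneous solution exists iff 54 ≡ 2 (mod 4); here 54 mod 4 = 2 = 2 mod 4, so it does.
List candidates x ≡ 54 (mod 88): 54, 142. Modulo 20 these are 14, 2; 142 gives 2 as required.
Indeed 142 ≡ 54 (mod 88) and 142 ≡ 2 (mod 20).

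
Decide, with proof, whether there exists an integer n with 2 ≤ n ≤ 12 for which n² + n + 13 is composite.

At n = 3: 3² + 3 + 13 = 25 = 5·5, which is composite.

n = 3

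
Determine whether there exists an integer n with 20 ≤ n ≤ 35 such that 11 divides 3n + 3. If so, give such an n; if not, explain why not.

Try n = 21: 3·21 + 3 = 66 = 6·11, which is divisible by 11.

n = 21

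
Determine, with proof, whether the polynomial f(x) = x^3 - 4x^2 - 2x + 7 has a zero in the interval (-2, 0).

f(-2) = -13 and f(0) = 7, which have opposite signs.
As a polynomial, f is continuous on every closed interval.
By the Intermediate Value Theorem, f takes the value 0 somewhere in the open interval.

Yes, f has a root in the interval.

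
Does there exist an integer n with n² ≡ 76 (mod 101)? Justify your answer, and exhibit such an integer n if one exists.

n = 51 works: 51² = 2601, and 2601 − 76 = 2525 = 25·101.

n = 51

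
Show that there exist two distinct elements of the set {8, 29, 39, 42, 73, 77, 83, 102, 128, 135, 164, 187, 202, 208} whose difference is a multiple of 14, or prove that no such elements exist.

No such pair exists.

Residues mod 14: 8↦8, 29↦1, 39↦11, 42↦0, 73↦3, 77↦7, 83↦13, 102↦4, 128↦2, 135↦9, 164↦10, 187↦5, 202↦6, 208↦12.
No residue repeats among the 14 elements, so no pair has difference ≡ 0 (mod 14).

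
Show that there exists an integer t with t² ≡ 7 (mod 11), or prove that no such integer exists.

No, no such integer exists.

Computing t² mod 11 for t = 0, 1, …, 5 (enough, by the symmetry t ↦ 11 − t) gives 0, 1, 4, 9, 5, 3.
The set of squares mod 11 is therefore {0, 1, 3, 4, 5, 9}, which does not contain 7.
Hence no integer t has t² ≡ 7 (mod 11).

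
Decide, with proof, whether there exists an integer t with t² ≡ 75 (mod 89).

Apply Euler's criterion with the prime 89: 75 is a quadratic residue iff 75^44 ≡ 1 (mod 89), and a non-residue iff it is ≡ −1.
Squaring successively (mod 89): 75^2 = 5625 ≡ 18; 75^4 ≡ 18² = 324 ≡ 57; 75^8 ≡ 57² = 3249 ≡ 45; 75^16 ≡ 45² = 2025 ≡ 67; 75^32 ≡ 67² = 4489 ≡ 39.
Since 44 = 32 + 8 + 4, 75^44 ≡ 39 · 45 · 57; multiplying out mod 89: 39·45 = 1755 ≡ 64, then 64·57 = 3648 ≡ 88. Thus 75^44 ≡ 88 ≡ −1 (mod 89).
By Euler's criterion 75 is a quadratic non-residue mod 89: no t satisfies t² ≡ 75 (mod 89).

No such integer exists.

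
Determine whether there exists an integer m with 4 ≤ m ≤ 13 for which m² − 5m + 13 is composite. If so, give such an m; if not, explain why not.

m = 4

At m = 4: 4² − 5·4 + 13 = 9 = 3·3, which is composite.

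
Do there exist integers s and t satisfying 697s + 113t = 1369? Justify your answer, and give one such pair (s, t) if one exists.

s = 78, t = -469

Since gcd(697, 113) = 1, every integer is an integer combination of 697 and 113.
Run the Euclidean algorithm on 697 and 113: 697 = 6·113 + 19, 113 = 5·19 + 18, 19 = 1·18 + 1, 18 = 18·1 + 0.
Unwinding: 1 = 19 − 1·18 = 19 − (113 − 5·19) = −113 + 6·19 = −113 + 6·(697 − 6·113) = 6·697 − 37·113, i.e. 697·6 + 113·(-37) = 1.
Scaling by 1369 gives the particular solution (s, t) = (8214, -50653).
Shifting by a multiple of (113, −697) keeps it a solution: s = 8214 − 72·113 = 78, t = -50653 + 72·697 = -469.
Indeed 697·78 + 113·(-469) = 54366 − 52997 = 1369.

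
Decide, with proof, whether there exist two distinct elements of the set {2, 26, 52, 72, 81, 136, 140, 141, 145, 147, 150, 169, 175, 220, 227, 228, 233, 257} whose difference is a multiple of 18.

There is no such pair.

Two integers differ by a multiple of 18 exactly when they have the same residue mod 18. The residues are 2↦2, 26↦8, 52↦16, 72↦0, 81↦9, 136↦10, 140↦14, 141↦15, 145↦1, 147↦3, 150↦6, 169↦7, 175↦13, 220↦4, 227↦11, 228↦12, 233↦17, 257↦5.
No residue repeats among the 18 elements, so no pair has difference ≡ 0 (mod 18).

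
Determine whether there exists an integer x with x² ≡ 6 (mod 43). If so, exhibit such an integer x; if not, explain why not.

x = 7

x = 7 works: 7² = 49, and 49 − 6 = 43 = 1·43.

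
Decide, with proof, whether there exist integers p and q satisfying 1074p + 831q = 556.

Both 1074 and 831 are divisible by gcd(1074, 831) = 3, hence so is any combination 1074p + 831q.
But 556 = 3·185 + 1, so 3 ∤ 556.
Hence no integers p, q satisfy the equation.

No such integers exist.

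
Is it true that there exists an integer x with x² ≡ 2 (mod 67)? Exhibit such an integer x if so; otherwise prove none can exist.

No, no such integer exists.

67 is prime, so by Euler's criterion 2 is a square mod 67 iff 2^((67−1)/2) = 2^33 ≡ 1 (mod 67).
Repeated squaring mod 67: 2^2 = 4 ≡ 4; 2^4 ≡ 4² = 16 ≡ 16; 2^8 ≡ 16² = 256 ≡ 55; 2^16 ≡ 55² = 3025 ≡ 10; 2^32 ≡ 10² = 100 ≡ 33.
Since 33 = 32 + 1, 2^33 ≡ 33 · 2; multiplying out mod 67: 33·2 = 66 ≡ 66. Thus 2^33 ≡ 66 ≡ −1 (mod 67).
The value −1 means 2 is a non-residue modulo 67, so x² ≡ 2 (mod 67) is impossible.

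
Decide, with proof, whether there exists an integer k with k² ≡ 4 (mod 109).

Take k = 107. Then 107² = 11449 = 105·109 + 4, so 107² ≡ 4 (mod 109).

k = 107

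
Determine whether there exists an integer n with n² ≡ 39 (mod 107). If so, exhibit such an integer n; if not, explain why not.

Take n = 57. Then 57² = 3249 = 30·107 + 39, so 57² ≡ 39 (mod 107).

n = 57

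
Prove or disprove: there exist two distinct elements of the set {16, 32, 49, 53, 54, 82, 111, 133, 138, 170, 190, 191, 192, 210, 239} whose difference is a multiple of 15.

No such pair exists.

Two integers differ by a multiple of 15 exactly when they have the same residue mod 15. The residues are 16↦1, 32↦2, 49↦4, 53↦8, 54↦9, 82↦7, 111↦6, 133↦13, 138↦3, 170↦5, 190↦10, 191↦11, 192↦12, 210↦0, 239↦14.
No residue repeats among the 15 elements, so no pair has difference ≡ 0 (mod 15).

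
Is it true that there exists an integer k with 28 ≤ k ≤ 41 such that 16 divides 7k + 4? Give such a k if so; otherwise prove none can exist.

For k = 28, 29, …, 35 the values 200, 207, 214, 221, 228, 235, 242, 249 are not multiples of 16. Try k = 36: 7·36 + 4 = 256 = 16·16, which is divisible by 16.

k = 36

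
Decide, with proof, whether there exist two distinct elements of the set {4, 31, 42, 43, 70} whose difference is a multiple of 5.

No, no such pair exists.

Two integers differ by a multiple of 5 exactly when they have the same residue mod 5. The residues are 4↦4, 31↦1, 42↦2, 43↦3, 70↦0.
These 5 residues are pairwise different, hence no difference of two elements is divisible by 5.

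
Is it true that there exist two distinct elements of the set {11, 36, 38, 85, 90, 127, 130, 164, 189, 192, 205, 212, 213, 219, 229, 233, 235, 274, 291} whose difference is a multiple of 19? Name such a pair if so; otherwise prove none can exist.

No such pair exists.

Reduce each element modulo 19: 11↦11, 36↦17, 38↦0, 85↦9, 90↦14, 127↦13, 130↦16, 164↦12, 189↦18, 192↦2, 205↦15, 212↦3, 213↦4, 219↦10, 229↦1, 233↦5, 235↦7, 274↦8, 291↦6.
No residue repeats among the 19 elements, so no pair has difference ≡ 0 (mod 19).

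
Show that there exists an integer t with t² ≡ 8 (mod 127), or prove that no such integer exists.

t = 32

t = 32 works: 32² = 1024, and 1024 − 8 = 1016 = 8·127.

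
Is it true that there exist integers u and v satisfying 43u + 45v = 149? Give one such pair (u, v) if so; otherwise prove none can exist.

Since gcd(43, 45) = 1, every integer is an integer combination of 43 and 45.
Run the Euclidean algorithm on 45 and 43: 45 = 1·43 + 2, 43 = 21·2 + 1, 2 = 2·1 + 0.
Working back up the chain: 1 = 43 − 21·2 = 43 − 21·(45 − 1·43) = −21·45 + 22·43. So 43·22 + 45·(-21) = 1.
Multiplying through by 149: u = 22·149 = 3278, v = (-21)·149 = -3129 is a solution.
Shifting by a multiple of (45, −43) keeps it a solution: u = 3278 − 72·45 = 38, v = -3129 + 72·43 = -33.
Indeed 43·38 + 45·(-33) = 1634 − 1485 = 149.

u = 38, v = -33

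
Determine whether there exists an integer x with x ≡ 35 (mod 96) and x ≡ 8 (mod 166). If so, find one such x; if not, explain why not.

Reduce both congruences modulo 2, which divides 96 and 166: they say x ≡ 35 (mod 2) and x ≡ 8 (mod 2).
These are incompatible: 35 − 8 = 27 is not divisible by 2.
Hence the system has no solution.

No, no such integer exists.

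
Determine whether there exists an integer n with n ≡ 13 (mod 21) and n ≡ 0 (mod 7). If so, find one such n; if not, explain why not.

There is no such integer.

Both moduli are multiples of 7 = gcd(21, 7), so any solution would satisfy n ≡ 13 and n ≡ 0 modulo 7 simultaneously.
However 13 ≡ 6 and 0 ≡ 0 (mod 7), and 6 ≠ 0.
Hence the system has no solution.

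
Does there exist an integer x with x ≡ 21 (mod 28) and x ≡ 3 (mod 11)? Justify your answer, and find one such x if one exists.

x = 245

The moduli 28 and 11 are coprime, so by the Chinese Remainder Theorem a unique solution modulo 308 exists.
Any solution of the first congruence is x = 21 + 28t; substituting into the second, 28t ≡ 3 − 21 ≡ 4 (mod 11).
28 ≡ 6 (mod 11), so this reads 6t ≡ 4 (mod 11). Note 6·2 = 12 ≡ 1 (mod 11) (as 12 − 1 = 1·11), so 6⁻¹ ≡ 2.
Therefore t ≡ 2·4 = 8 (mod 11).
With t = 8: x = 21 + 28·8 = 245.
Verify: 245 = 8·28 + 21 and 245 = 22·11 + 3. ✓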